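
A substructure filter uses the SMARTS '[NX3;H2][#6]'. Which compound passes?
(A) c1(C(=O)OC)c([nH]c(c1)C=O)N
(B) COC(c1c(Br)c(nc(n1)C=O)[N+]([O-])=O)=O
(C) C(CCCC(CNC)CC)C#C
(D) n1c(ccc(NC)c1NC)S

A

[NX3;H2][#6] describes a trivalent nitrogen with two H attached to carbon (a primary amine).
(A) contains a primary amino group (-NH2), which satisfies every atom and bond constraint.
(B) has a nitro group (-[N+](=O)[O-]) but the nitrogen is [N+] with no H, not NX3H2.
(C) has an N-methylamino group (-NHCH3) but the nitrogen bears two carbons and only one H (H1), not H2.
(D) has an N-methylamino group (-NHCH3) but the nitrogen bears two carbons and only one H (H1), not H2.
So the answer is (A).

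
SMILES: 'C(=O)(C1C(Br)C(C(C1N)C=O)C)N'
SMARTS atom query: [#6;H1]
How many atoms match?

6

Check the 13 heavy atoms by environment: 6× C (H1) → match; 1× C (H0) → no; 2× O (H0) → no; 2× N (H2) → no; 1× Br (H0) → no; 1× C (H3) → no.
That gives 6 matching atoms.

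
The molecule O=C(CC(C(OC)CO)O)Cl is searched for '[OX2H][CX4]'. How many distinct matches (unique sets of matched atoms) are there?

2

[OX2H][CX4] is the SMARTS for an aliphatic alcohol: a hydroxyl oxygen bound to an sp3 (X4) carbon.
The molecule carries 2 separate instances of a hydroxyl group (-OH) meeting every constraint; each maps to a distinct set of atoms, giving 2 matches.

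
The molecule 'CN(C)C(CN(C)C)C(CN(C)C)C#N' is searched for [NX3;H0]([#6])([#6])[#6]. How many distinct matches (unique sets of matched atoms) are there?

3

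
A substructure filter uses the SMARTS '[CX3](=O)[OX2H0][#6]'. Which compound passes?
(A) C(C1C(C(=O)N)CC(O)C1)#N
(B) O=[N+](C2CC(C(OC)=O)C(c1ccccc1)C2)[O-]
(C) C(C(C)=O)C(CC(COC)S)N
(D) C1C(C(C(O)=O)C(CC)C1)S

B

[CX3](=O)[OX2H0][#6] describes a carbonyl carbon bonded to an oxygen that is itself bonded to carbon (no H on that O) (an ester).
(A) has a primary amide (-C(=O)NH2) but the carbonyl is bonded to N, not to an O-C linkage.
(B) contains a methyl-ester group (-C(=O)OCH3), which satisfies every atom and bond constraint.
(C) has a methoxy ether (-OCH3) but the ether oxygen is not adjacent to a C=O carbon.
(D) has a carboxylic acid group (-C(=O)OH) but the singly-bonded O carries H (OX2H1, not H0).
So the answer is (B).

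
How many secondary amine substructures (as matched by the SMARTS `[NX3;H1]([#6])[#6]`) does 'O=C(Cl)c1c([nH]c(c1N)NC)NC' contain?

2

[NX3;H1]([#6])[#6] is the SMARTS for a secondary amine: a trivalent nitrogen with one H, bonded to two carbons.
The molecule carries 2 separate instances of an N-methylamino group (-NHCH3) meeting every constraint; each maps to a distinct set of atoms, giving 2 matches.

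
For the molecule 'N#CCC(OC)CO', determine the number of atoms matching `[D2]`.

4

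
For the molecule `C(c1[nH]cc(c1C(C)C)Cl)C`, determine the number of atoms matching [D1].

4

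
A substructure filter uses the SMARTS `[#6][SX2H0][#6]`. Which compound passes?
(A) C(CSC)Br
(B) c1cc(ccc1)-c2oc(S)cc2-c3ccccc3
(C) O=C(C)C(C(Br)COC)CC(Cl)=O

[#6][SX2H0][#6] describes an aliphatic sulfur bridging two carbons with no H on the sulfur (a thioether).
(A) contains a methylthio ether (-SCH3), which satisfies every atom and bond constraint.
(B) has a thiol (-SH) but the sulfur has H1, not H0 bridging two carbons.
(C) has a methoxy ether (-OCH3) but the bridging atom is O, not S.
So the answer is (A).

A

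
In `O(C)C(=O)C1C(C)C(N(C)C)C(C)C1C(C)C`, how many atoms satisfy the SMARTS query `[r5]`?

5

The query [r5] means: r5 matches atoms in a five-membered ring.
Check the 17 heavy atoms by environment: 5× C (in 5-ring) → match; 9× C (acyclic) → no; 1× N (acyclic) → no; 2× O (acyclic) → no.
That gives 5 matching atoms.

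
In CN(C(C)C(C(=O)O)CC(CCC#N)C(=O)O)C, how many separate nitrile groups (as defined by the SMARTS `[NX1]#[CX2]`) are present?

1

[NX1]#[CX2] is the SMARTS for a nitrile: a nitrogen triple-bonded to a two-connected carbon.
Exactly one fragment in the molecule meets all constraints, giving 1 match.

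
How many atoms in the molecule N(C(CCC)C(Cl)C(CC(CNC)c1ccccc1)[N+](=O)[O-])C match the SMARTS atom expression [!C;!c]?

6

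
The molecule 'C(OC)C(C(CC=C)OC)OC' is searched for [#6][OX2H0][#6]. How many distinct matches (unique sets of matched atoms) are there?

3

[#6][OX2H0][#6] is the SMARTS for an ether: an aliphatic oxygen bridging two carbons with no H on the oxygen.
The molecule carries 3 separate instances of a methoxy ether (-OCH3) meeting every constraint; each maps to a distinct set of atoms, giving 3 matches.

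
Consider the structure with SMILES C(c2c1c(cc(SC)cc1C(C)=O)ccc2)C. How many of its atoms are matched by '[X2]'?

1

The query [X2] means: any atom with exactly two total connections (bonds + H).
Check the 17 heavy atoms by environment: 10× c (aromatic, X3) → no; 1× C (X3) → no; 1× O (X1) → no; 4× C (X4) → no; 1× S (X2) → match.
That gives 1 matching atom.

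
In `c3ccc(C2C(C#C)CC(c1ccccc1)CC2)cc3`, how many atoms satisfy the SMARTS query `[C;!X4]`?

2

The query [C;!X4] means: aliphatic carbon that does not have four total connections.
Check the 20 heavy atoms by environment: 6× C (X4) → no; 12× c (aromatic, X3) → no; 2× C (X2) → match.
That gives 2 matching atoms.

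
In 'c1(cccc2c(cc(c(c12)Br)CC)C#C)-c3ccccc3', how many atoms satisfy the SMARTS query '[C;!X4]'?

2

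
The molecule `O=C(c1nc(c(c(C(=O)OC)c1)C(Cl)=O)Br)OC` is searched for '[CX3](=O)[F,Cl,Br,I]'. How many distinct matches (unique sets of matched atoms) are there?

[CX3](=O)[F,Cl,Br,I] is the SMARTS for an acyl halide: a carbonyl carbon bonded to a halogen.
Exactly one fragment in the molecule meets all constraints, giving 1 match.

1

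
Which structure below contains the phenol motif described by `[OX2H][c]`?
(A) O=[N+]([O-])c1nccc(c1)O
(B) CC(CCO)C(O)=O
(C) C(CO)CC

[OX2H][c] describes a hydroxyl oxygen attached to an aromatic carbon (a phenol).
(A) contains a hydroxyl group (-OH), which satisfies every atom and bond constraint.
(B) has a hydroxyl group (-OH) but the -OH is on an aliphatic carbon, not an aromatic c.
(C) has a hydroxyl group (-OH) but the -OH is on an aliphatic carbon, not an aromatic c.
So the answer is (A).

A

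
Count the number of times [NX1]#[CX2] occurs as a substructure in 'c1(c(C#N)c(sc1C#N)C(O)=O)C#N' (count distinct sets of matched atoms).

[NX1]#[CX2] is the SMARTS for a nitrile: a nitrogen triple-bonded to a two-connected carbon.
The molecule carries 3 separate instances of a nitrile (-C#N) meeting every constraint; each maps to a distinct set of atoms, giving 3 matches.

3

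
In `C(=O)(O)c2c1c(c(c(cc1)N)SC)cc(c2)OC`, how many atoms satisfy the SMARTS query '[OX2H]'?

1

Check the 18 heavy atoms by environment: 6× c (aromatic, H0, X3) → no; 4× c (aromatic, H1, X3) → no; 1× O (H0, X2) → no; 2× C (H3, X4) → no; 1× N (H2, X3) → no; 1× C (H0, X3) → no; 1× O (H0, X1) → no; 1× O (H1, X2) → match; 1× S (H0, X2) → no.
That gives 1 matching atom.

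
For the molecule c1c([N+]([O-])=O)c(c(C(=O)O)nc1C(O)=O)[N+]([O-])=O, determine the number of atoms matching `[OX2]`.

2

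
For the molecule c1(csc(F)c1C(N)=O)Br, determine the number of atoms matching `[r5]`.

5

The query [r5] means: r5 matches atoms in a five-membered ring.
Check the 10 heavy atoms by environment: 1× s (aromatic, in 5-ring) → match; 4× c (aromatic, in 5-ring) → match; 1× C (acyclic) → no; 1× O (acyclic) → no; 1× N (acyclic) → no; 1× Br (acyclic) → no; 1× F (acyclic) → no.
Summing the matching environments: 1 + 4 = 5 matching atoms.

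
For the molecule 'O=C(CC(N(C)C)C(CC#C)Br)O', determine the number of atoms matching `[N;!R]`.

The query [N;!R] means: aliphatic nitrogen not in a ring.
Check the 13 heavy atoms by environment: 9× C (acyclic) → no; 1× N (acyclic) → match; 1× Br (acyclic) → no; 2× O (acyclic) → no.
That gives 1 matching atom.

1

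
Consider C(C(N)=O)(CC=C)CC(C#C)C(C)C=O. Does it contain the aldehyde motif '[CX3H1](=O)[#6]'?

The pattern [CX3H1](=O)[#6] describes an sp2 carbon with one H, double-bonded to O and single-bonded to carbon — an aldehyde.
The molecule carries an aldehyde (-CHO), whose atoms satisfy every constraint of the query, so the pattern matches.

Yes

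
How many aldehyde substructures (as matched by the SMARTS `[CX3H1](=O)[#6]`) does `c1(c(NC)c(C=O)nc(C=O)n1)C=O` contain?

[CX3H1](=O)[#6] is the SMARTS for an aldehyde: an sp2 carbon with one H, double-bonded to O and single-bonded to carbon.
The molecule carries 3 separate instances of an aldehyde (-CHO) meeting every constraint; each maps to a distinct set of atoms, giving 3 matches.

3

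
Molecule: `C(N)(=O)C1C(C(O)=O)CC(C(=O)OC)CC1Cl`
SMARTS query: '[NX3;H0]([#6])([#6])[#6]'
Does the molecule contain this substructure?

No

The pattern [NX3;H0]([#6])([#6])[#6] describes a trivalent nitrogen with no H, bonded to three carbons — a tertiary amine.
The closest candidate here is a primary amide (-C(=O)NH2), but the amide nitrogen has H2 and only one carbon neighbour. No other fragment satisfies the full query, so there is no match.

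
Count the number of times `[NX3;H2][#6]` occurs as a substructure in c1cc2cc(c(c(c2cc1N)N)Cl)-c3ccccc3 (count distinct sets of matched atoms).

2

[NX3;H2][#6] is the SMARTS for a primary amine: a trivalent nitrogen with two H attached to carbon.
The molecule carries 2 separate instances of a primary amino group (-NH2) meeting every constraint; each maps to a distinct set of atoms, giving 2 matches.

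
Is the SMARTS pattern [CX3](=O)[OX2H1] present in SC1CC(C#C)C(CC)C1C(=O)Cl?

No

The pattern [CX3](=O)[OX2H1] describes an sp2 carbon double-bonded to O and single-bonded to an -OH oxygen — a carboxylic acid.
The closest candidate here is an acyl chloride (-C(=O)Cl), but the carbonyl is bonded to Cl, not to an -OH oxygen. No other fragment satisfies the full query, so there is no match.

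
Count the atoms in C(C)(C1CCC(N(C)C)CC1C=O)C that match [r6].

6

The query [r6] means: r6 matches atoms in a six-membered ring.
Check the 14 heavy atoms by environment: 6× C (in 6-ring) → match; 6× C (acyclic) → no; 1× N (acyclic) → no; 1× O (acyclic) → no.
That gives 6 matching atoms.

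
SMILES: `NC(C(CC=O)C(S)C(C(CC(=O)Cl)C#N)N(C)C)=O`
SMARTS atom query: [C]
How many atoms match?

The query [C] means: uppercase C matches aliphatic (non-aromatic) carbon only.
Check the 20 heavy atoms by environment: 12× C → match; 3× N → no; 3× O → no; 1× Cl → no; 1× S → no.
That gives 12 matching atoms.

12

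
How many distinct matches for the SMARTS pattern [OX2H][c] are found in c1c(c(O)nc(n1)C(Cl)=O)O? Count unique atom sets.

2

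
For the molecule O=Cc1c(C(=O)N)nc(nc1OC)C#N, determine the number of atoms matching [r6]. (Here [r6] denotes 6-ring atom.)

6

The query [r6] means: r6 matches atoms in a six-membered ring.
Check the 15 heavy atoms by environment: 2× n (aromatic, in 6-ring) → match; 4× c (aromatic, in 6-ring) → match; 4× C (acyclic) → no; 2× N (acyclic) → no; 3× O (acyclic) → no.
Summing the matching environments: 2 + 4 = 6 matching atoms.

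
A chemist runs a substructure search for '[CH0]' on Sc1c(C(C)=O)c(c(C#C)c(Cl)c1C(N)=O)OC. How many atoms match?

3

Check the 18 heavy atoms by environment: 6× c (aromatic, H0) → no; 3× O (H0) → no; 2× C (H3) → no; 3× C (H0) → match; 1× N (H2) → no; 1× C (H1) → no; 1× S (H1) → no; 1× Cl (H0) → no.
That gives 3 matching atoms.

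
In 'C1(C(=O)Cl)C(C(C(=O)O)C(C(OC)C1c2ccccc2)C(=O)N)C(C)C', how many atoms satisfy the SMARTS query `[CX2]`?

0

The query [CX2] means: C with X2: aliphatic carbon with exactly 2 total connections.
Check the 26 heavy atoms by environment: 10× C (X4) → no; 6× c (aromatic, X3) → no; 3× C (X3) → no; 3× O (X1) → no; 2× O (X2) → no; 1× N (X3) → no; 1× Cl (X1) → no.
No environment satisfies the query, so 0 matching atoms.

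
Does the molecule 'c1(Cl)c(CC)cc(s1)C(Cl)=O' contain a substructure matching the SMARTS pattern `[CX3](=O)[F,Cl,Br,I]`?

The pattern [CX3](=O)[F,Cl,Br,I] describes a carbonyl carbon bonded to a halogen — an acyl halide.
The molecule carries an acyl chloride (-C(=O)Cl), whose atoms satisfy every constraint of the query, so the pattern matches.

Yes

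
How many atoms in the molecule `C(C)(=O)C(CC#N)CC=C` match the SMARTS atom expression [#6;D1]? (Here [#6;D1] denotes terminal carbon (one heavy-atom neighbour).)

2

The query [#6;D1] means: carbon bonded to exactly one heavy atom.
Check the 10 heavy atoms by environment: 4× C (D2) → no; 2× C (D3) → no; 2× C (D1) → match; 1× O (D1) → no; 1× N (D1) → no.
That gives 2 matching atoms.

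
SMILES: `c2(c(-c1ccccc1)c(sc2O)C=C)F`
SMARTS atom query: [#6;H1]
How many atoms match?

6

The query [#6;H1] means: any carbon bearing exactly one hydrogen.
Check the 15 heavy atoms by environment: 1× s (aromatic, H0) → no; 5× c (aromatic, H0) → no; 5× c (aromatic, H1) → match; 1× O (H1) → no; 1× F (H0) → no; 1× C (H1) → match; 1× C (H2) → no.
Summing the matching environments: 5 + 1 = 6 matching atoms.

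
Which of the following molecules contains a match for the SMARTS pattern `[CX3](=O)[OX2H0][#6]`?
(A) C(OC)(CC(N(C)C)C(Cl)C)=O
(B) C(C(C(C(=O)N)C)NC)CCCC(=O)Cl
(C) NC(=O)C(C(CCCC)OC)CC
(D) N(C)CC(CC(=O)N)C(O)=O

A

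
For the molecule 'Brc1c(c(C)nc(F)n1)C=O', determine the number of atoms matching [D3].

The query [D3] means: atom with exactly three heavy-atom neighbours.
Check the 11 heavy atoms by environment: 2× n (aromatic, D2) → no; 4× c (aromatic, D3) → match; 1× F (D1) → no; 1× C (D1) → no; 1× C (D2) → no; 1× O (D1) → no; 1× Br (D1) → no.
That gives 4 matching atoms.

4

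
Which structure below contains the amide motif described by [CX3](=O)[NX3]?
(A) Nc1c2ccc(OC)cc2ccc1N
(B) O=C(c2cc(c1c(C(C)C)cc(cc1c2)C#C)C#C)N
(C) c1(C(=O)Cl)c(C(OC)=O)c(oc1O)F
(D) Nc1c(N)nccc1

B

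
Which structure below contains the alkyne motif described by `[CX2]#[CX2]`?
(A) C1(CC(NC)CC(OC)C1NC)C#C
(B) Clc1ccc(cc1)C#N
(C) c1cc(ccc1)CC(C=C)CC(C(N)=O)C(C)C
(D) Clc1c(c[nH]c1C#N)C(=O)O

A

[CX2]#[CX2] describes a carbon-carbon triple bond (an alkyne).
(A) contains an ethynyl group (-C#CH), which satisfies every atom and bond constraint.
(B) has a nitrile (-C#N) but the triple bond is C#N, not C#C.
(C) has a vinyl group (-CH=CH2) but the C=C is a double bond; both carbons are CX3, not CX2.
(D) has a nitrile (-C#N) but the triple bond is C#N, not C#C.
So the answer is (A).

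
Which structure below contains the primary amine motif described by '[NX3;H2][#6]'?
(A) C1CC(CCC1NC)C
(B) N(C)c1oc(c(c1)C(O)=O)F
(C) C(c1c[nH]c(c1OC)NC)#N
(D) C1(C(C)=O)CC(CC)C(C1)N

[NX3;H2][#6] describes a trivalent nitrogen with two H attached to carbon (a primary amine).
(A) has an N-methylamino group (-NHCH3) but the nitrogen bears two carbons and only one H (H1), not H2.
(B) has an N-methylamino group (-NHCH3) but the nitrogen bears two carbons and only one H (H1), not H2.
(C) has an N-methylamino group (-NHCH3) but the nitrogen bears two carbons and only one H (H1), not H2.
(D) contains a primary amino group (-NH2), which satisfies every atom and bond constraint.
So the answer is (D).

D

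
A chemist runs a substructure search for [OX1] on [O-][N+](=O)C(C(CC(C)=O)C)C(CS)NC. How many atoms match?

3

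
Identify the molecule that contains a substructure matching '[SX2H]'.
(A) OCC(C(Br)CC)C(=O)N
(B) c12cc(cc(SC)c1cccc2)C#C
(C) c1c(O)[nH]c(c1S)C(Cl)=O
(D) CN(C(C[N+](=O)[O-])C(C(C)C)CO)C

[SX2H] describes an aliphatic sulfur with two connections, one being H (a thiol).
(A) has a hydroxyl group (-OH) but it is an -OH, not an -SH.
(B) has a methylthio ether (-SCH3) but the sulfur has H0 (bonded to two carbons), not H1.
(C) contains a thiol (-SH), which satisfies every atom and bond constraint.
(D) has a hydroxyl group (-OH) but it is an -OH, not an -SH.
So the answer is (C).

C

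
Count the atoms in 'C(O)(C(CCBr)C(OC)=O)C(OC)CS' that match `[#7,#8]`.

4

The query [#7,#8] means: nitrogen or oxygen (comma = OR).
Check the 15 heavy atoms by environment: 9× C → no; 4× O → match; 1× S → no; 1× Br → no.
That gives 4 matching atoms.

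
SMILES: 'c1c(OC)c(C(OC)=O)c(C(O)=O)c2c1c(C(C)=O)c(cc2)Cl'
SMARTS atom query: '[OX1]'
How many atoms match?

3

Check the 23 heavy atoms by environment: 10× c (aromatic, X3) → no; 3× C (X3) → no; 3× O (X1) → match; 3× O (X2) → no; 3× C (X4) → no; 1× Cl (X1) → no.
That gives 3 matching atoms.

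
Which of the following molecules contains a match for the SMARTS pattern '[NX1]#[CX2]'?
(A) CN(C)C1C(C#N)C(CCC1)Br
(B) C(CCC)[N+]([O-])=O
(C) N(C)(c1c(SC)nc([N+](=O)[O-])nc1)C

A

[NX1]#[CX2] describes a nitrogen triple-bonded to a two-connected carbon (a nitrile).
(A) contains a nitrile (-C#N), which satisfies every atom and bond constraint.
(B) has a nitro group (-[N+](=O)[O-]) but there is no C#N triple bond.
(C) has a nitro group (-[N+](=O)[O-]) but there is no C#N triple bond.
So the answer is (A).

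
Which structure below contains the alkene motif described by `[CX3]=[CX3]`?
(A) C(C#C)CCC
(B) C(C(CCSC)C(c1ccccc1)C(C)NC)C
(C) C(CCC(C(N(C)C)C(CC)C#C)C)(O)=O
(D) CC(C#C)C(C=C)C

D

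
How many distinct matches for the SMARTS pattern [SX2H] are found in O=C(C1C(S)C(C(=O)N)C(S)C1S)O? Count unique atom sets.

3

[SX2H] is the SMARTS for a thiol: an aliphatic sulfur with two connections, one being H.
The molecule carries 3 separate instances of a thiol (-SH) meeting every constraint; each maps to a distinct set of atoms, giving 3 matches.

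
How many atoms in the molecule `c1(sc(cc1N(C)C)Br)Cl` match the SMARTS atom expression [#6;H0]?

The query [#6;H0] means: any carbon with no attached hydrogen.
Check the 10 heavy atoms by environment: 1× s (aromatic, H0) → no; 3× c (aromatic, H0) → match; 1× c (aromatic, H1) → no; 1× Br (H0) → no; 1× N (H0) → no; 2× C (H3) → no; 1× Cl (H0) → no.
That gives 3 matching atoms.

3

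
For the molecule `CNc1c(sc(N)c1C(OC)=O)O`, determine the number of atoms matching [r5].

5

Check the 13 heavy atoms by environment: 1× s (aromatic, in 5-ring) → match; 4× c (aromatic, in 5-ring) → match; 2× N (acyclic) → no; 3× C (acyclic) → no; 3× O (acyclic) → no.
Summing the matching environments: 1 + 4 = 5 matching atoms.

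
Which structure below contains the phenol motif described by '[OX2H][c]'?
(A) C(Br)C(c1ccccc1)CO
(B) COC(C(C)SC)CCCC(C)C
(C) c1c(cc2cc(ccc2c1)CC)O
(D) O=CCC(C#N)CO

[OX2H][c] describes a hydroxyl oxygen attached to an aromatic carbon (a phenol).
(A) has a hydroxyl group (-OH) but the -OH is on an aliphatic carbon, not an aromatic c.
(B) has a methoxy ether (-OCH3) but the oxygen has H0, not H1.
(C) contains a hydroxyl group (-OH), which satisfies every atom and bond constraint.
(D) has a hydroxyl group (-OH) but the -OH is on an aliphatic carbon, not an aromatic c.
So the answer is (C).

C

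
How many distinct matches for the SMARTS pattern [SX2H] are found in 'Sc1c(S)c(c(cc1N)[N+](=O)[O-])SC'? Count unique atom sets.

2

[SX2H] is the SMARTS for a thiol: an aliphatic sulfur with two connections, one being H.
The molecule carries 2 separate instances of a thiol (-SH) meeting every constraint; each maps to a distinct set of atoms, giving 2 matches.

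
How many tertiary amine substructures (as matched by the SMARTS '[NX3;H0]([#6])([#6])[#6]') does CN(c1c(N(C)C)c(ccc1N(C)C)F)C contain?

[NX3;H0]([#6])([#6])[#6] is the SMARTS for a tertiary amine: a trivalent nitrogen with no H, bonded to three carbons.
The molecule carries 3 separate instances of a dimethylamino group (-N(CH3)2) meeting every constraint; each maps to a distinct set of atoms, giving 3 matches.

3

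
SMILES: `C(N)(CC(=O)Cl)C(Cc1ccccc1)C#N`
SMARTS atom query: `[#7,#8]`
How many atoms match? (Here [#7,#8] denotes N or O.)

Check the 16 heavy atoms by environment: 6× C → no; 2× N → match; 1× O → match; 1× Cl → no; 6× c (aromatic) → no.
Summing the matching environments: 2 + 1 = 3 matching atoms.

3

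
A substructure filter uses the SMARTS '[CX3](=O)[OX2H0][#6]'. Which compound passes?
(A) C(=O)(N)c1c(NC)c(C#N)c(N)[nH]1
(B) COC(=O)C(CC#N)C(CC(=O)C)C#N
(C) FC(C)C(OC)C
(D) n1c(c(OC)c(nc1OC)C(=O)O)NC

B

[CX3](=O)[OX2H0][#6] describes a carbonyl carbon bonded to an oxygen that is itself bonded to carbon (no H on that O) (an ester).
(A) has a primary amide (-C(=O)NH2) but the carbonyl is bonded to N, not to an O-C linkage.
(B) contains a methyl-ester group (-C(=O)OCH3), which satisfies every atom and bond constraint.
(C) has a methoxy ether (-OCH3) but the ether oxygen is not adjacent to a C=O carbon.
(D) has a methoxy ether (-OCH3) but the ether oxygen is not adjacent to a C=O carbon.
So the answer is (B).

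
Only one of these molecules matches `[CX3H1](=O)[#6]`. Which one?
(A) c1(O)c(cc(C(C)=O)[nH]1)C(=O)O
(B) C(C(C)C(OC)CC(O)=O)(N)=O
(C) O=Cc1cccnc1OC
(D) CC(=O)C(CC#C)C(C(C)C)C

C

[CX3H1](=O)[#6] describes an sp2 carbon with one H, double-bonded to O and single-bonded to carbon (an aldehyde).
(A) has an acetyl/ketone group (-C(=O)CH3) but the carbonyl carbon has H0 (two carbon neighbours), not H1.
(B) has a carboxylic acid group (-C(=O)OH) but the carbonyl carbon has H0 and is bonded to O, not H1.
(C) contains an aldehyde (-CHO), which satisfies every atom and bond constraint.
(D) has an acetyl/ketone group (-C(=O)CH3) but the carbonyl carbon has H0 (two carbon neighbours), not H1.
So the answer is (C).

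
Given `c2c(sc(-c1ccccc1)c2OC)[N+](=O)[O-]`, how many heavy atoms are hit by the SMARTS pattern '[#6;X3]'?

The query [#6;X3] means: any carbon (aromatic or not) with three total connections.
Check the 16 heavy atoms by environment: 1× s (aromatic, X2) → no; 10× c (aromatic, X3) → match; 1× O (X2) → no; 1× C (X4) → no; 1× N (charge +1, X3) → no; 1× O (charge -1, X1) → no; 1× O (X1) → no.
That gives 10 matching atoms.

10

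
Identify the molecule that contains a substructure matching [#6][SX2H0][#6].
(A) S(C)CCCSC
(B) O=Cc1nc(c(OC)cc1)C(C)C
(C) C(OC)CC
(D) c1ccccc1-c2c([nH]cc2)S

A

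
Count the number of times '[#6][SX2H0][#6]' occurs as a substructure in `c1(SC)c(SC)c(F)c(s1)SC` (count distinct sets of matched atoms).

[#6][SX2H0][#6] is the SMARTS for a thioether: an aliphatic sulfur bridging two carbons with no H on the sulfur.
The molecule carries 3 separate instances of a methylthio ether (-SCH3) meeting every constraint; each maps to a distinct set of atoms, giving 3 matches.

3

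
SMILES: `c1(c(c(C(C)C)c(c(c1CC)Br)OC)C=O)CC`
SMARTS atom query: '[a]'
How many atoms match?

6

The query [a] means: a matches any aromatic atom.
Check the 18 heavy atoms by environment: 6× c (aromatic) → match; 9× C → no; 2× O → no; 1× Br → no.
That gives 6 matching atoms.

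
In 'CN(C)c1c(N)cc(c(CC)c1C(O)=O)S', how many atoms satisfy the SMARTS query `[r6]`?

6

Check the 16 heavy atoms by environment: 6× c (aromatic, in 6-ring) → match; 5× C (acyclic) → no; 2× O (acyclic) → no; 2× N (acyclic) → no; 1× S (acyclic) → no.
That gives 6 matching atoms.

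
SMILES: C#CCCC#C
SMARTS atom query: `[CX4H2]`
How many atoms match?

2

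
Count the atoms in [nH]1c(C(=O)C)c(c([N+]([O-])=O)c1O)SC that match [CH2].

Check the 14 heavy atoms by environment: 1× n (aromatic, H1) → no; 4× c (aromatic, H0) → no; 1× S (H0) → no; 2× C (H3) → no; 1× N (charge +1, H0) → no; 1× O (charge -1, H0) → no; 2× O (H0) → no; 1× C (H0) → no; 1× O (H1) → no.
No environment satisfies the query, so 0 matching atoms.

0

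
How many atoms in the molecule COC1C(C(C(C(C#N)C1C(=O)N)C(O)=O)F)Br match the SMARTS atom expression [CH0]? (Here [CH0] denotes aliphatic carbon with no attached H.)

3

The query [CH0] means: aliphatic carbon with no attached hydrogen.
Check the 18 heavy atoms by environment: 6× C (H1) → no; 3× C (H0) → match; 1× N (H0) → no; 3× O (H0) → no; 1× C (H3) → no; 1× N (H2) → no; 1× F (H0) → no; 1× Br (H0) → no; 1× O (H1) → no.
That gives 3 matching atoms.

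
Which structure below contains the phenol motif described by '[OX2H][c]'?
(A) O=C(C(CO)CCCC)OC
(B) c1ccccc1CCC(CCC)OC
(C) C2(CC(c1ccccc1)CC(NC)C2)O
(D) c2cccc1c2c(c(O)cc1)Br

D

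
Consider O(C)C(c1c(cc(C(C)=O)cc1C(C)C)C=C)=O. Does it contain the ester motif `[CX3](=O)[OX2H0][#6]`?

Yes

The pattern [CX3](=O)[OX2H0][#6] describes a carbonyl carbon bonded to an oxygen that is itself bonded to carbon (no H on that O) — an ester.
The molecule carries a methyl-ester group (-C(=O)OCH3), whose atoms satisfy every constraint of the query, so the pattern matches.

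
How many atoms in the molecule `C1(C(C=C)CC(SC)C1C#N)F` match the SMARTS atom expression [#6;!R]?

4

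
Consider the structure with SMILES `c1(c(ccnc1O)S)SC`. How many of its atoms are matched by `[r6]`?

6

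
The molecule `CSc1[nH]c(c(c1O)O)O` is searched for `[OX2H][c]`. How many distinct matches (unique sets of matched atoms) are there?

3

[OX2H][c] is the SMARTS for a phenol: a hydroxyl oxygen attached to an aromatic carbon.
The molecule carries 3 separate instances of a hydroxyl group (-OH) meeting every constraint; each maps to a distinct set of atoms, giving 3 matches.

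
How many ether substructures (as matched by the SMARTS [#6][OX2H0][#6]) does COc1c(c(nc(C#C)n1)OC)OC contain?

3

[#6][OX2H0][#6] is the SMARTS for an ether: an aliphatic oxygen bridging two carbons with no H on the oxygen.
The molecule carries 3 separate instances of a methoxy ether (-OCH3) meeting every constraint; each maps to a distinct set of atoms, giving 3 matches.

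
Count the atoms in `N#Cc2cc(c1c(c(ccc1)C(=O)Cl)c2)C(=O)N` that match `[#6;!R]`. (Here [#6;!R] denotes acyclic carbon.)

The query [#6;!R] means: carbon not in any ring.
Check the 18 heavy atoms by environment: 10× c (aromatic, in 6-ring) → no; 3× C (acyclic) → match; 2× O (acyclic) → no; 1× Cl (acyclic) → no; 2× N (acyclic) → no.
That gives 3 matching atoms.

3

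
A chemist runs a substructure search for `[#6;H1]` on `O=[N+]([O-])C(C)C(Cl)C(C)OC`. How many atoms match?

3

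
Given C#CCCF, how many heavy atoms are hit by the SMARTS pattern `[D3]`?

0

The query [D3] means: atom with exactly three heavy-atom neighbours.
Check the 5 heavy atoms by environment: 3× C (D2) → no; 1× C (D1) → no; 1× F (D1) → no.
No environment satisfies the query, so 0 matching atoms.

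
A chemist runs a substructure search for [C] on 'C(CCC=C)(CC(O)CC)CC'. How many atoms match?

The query [C] means: uppercase C matches aliphatic (non-aromatic) carbon only.
Check the 12 heavy atoms by environment: 11× C → match; 1× O → no.
That gives 11 matching atoms.

11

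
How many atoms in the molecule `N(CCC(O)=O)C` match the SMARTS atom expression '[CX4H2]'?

Check the 7 heavy atoms by environment: 2× C (H2, X4) → match; 1× N (H1, X3) → no; 1× C (H3, X4) → no; 1× C (H0, X3) → no; 1× O (H0, X1) → no; 1× O (H1, X2) → no.
That gives 2 matching atoms.

2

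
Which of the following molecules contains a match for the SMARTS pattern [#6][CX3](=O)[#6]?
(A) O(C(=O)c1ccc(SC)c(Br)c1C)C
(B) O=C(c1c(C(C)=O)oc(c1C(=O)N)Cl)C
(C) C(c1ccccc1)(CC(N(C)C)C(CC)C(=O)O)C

[#6][CX3](=O)[#6] describes a carbonyl carbon (no H) flanked by two carbons (a ketone).
(A) has a methyl-ester group (-C(=O)OCH3) but one neighbour of the carbonyl carbon is O, not C.
(B) contains an acetyl/ketone group (-C(=O)CH3), which satisfies every atom and bond constraint.
(C) has a carboxylic acid group (-C(=O)OH) but one neighbour of the carbonyl carbon is O, not C.
So the answer is (B).

B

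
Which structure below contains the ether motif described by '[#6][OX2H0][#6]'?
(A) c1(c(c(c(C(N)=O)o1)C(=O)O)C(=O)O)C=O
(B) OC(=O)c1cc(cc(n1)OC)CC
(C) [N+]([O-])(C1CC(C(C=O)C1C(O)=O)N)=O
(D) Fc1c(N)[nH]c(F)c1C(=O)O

B

[#6][OX2H0][#6] describes an aliphatic oxygen bridging two carbons with no H on the oxygen (an ether).
(A) has a carboxylic acid group (-C(=O)OH) but the -OH oxygen has H1; the =O is OX1, not OX2.
(B) contains a methoxy ether (-OCH3), which satisfies every atom and bond constraint.
(C) has a carboxylic acid group (-C(=O)OH) but the -OH oxygen has H1; the =O is OX1, not OX2.
(D) has a carboxylic acid group (-C(=O)OH) but the -OH oxygen has H1; the =O is OX1, not OX2.
So the answer is (B).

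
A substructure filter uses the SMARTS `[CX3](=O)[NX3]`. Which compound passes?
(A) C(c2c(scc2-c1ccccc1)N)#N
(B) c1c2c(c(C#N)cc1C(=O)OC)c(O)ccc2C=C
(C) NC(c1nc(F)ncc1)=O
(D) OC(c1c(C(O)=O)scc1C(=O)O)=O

C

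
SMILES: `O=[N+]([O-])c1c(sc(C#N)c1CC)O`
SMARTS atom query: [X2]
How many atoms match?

The query [X2] means: any atom with exactly two total connections (bonds + H).
Check the 13 heavy atoms by environment: 1× s (aromatic, X2) → match; 4× c (aromatic, X3) → no; 1× C (X2) → match; 1× N (X1) → no; 2× C (X4) → no; 1× O (X2) → match; 1× N (charge +1, X3) → no; 1× O (charge -1, X1) → no; 1× O (X1) → no.
Summing the matching environments: 1 + 1 + 1 = 3 matching atoms.

3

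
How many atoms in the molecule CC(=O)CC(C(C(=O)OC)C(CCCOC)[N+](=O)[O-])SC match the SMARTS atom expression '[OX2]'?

2

Check the 21 heavy atoms by environment: 11× C (X4) → no; 2× O (X2) → match; 1× N (charge +1, X3) → no; 1× O (charge -1, X1) → no; 3× O (X1) → no; 2× C (X3) → no; 1× S (X2) → no.
That gives 2 matching atoms.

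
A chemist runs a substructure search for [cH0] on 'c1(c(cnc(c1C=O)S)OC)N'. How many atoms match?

Check the 12 heavy atoms by environment: 1× n (aromatic, H0) → no; 1× c (aromatic, H1) → no; 4× c (aromatic, H0) → match; 1× S (H1) → no; 1× C (H1) → no; 2× O (H0) → no; 1× C (H3) → no; 1× N (H2) → no.
That gives 4 matching atoms.

4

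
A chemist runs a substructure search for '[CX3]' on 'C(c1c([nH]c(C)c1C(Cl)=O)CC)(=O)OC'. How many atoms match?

2

Check the 15 heavy atoms by environment: 1× n (aromatic, X3) → no; 4× c (aromatic, X3) → no; 2× C (X3) → match; 2× O (X1) → no; 1× Cl (X1) → no; 4× C (X4) → no; 1× O (X2) → no.
That gives 2 matching atoms.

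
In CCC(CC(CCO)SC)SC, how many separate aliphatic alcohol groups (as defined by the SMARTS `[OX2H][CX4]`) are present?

1

[OX2H][CX4] is the SMARTS for an aliphatic alcohol: a hydroxyl oxygen bound to an sp3 (X4) carbon.
Exactly one fragment in the molecule meets all constraints, giving 1 match.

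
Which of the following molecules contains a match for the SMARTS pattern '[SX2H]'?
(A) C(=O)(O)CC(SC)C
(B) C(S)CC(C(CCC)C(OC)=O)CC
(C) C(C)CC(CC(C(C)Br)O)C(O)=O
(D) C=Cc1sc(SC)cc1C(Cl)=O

B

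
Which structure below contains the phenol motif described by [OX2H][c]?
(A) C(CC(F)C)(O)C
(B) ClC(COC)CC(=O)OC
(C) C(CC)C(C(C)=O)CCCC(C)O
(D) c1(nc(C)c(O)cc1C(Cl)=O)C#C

[OX2H][c] describes a hydroxyl oxygen attached to an aromatic carbon (a phenol).
(A) has a hydroxyl group (-OH) but the -OH is on an aliphatic carbon, not an aromatic c.
(B) has a methoxy ether (-OCH3) but the oxygen has H0, not H1.
(C) has a hydroxyl group (-OH) but the -OH is on an aliphatic carbon, not an aromatic c.
(D) contains a hydroxyl group (-OH), which satisfies every atom and bond constraint.
So the answer is (D).

D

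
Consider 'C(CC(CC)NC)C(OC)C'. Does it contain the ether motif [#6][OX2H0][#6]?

Yes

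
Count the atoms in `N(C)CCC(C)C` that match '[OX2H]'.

0

The query [OX2H] means: aliphatic oxygen with two connections, one of which is H — an -OH oxygen.
Check the 7 heavy atoms by environment: 2× C (H2, X4) → no; 1× C (H1, X4) → no; 3× C (H3, X4) → no; 1× N (H1, X3) → no.
No environment satisfies the query, so 0 matching atoms.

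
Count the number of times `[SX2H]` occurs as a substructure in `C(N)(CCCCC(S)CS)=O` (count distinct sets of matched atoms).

2

[SX2H] is the SMARTS for a thiol: an aliphatic sulfur with two connections, one being H.
The molecule carries 2 separate instances of a thiol (-SH) meeting every constraint; each maps to a distinct set of atoms, giving 2 matches.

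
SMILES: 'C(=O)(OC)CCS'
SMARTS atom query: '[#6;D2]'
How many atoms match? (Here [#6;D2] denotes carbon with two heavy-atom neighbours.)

Check the 7 heavy atoms by environment: 2× C (D2) → match; 1× C (D3) → no; 1× O (D1) → no; 1× O (D2) → no; 1× C (D1) → no; 1× S (D1) → no.
That gives 2 matching atoms.

2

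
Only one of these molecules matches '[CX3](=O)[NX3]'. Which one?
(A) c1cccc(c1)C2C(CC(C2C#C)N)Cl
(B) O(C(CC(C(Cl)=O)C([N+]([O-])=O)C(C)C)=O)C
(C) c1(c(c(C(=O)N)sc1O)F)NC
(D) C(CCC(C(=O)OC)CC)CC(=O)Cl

C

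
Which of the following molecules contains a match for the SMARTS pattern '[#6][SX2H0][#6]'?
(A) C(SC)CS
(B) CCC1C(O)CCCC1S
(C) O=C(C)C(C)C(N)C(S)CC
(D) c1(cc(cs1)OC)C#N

[#6][SX2H0][#6] describes an aliphatic sulfur bridging two carbons with no H on the sulfur (a thioether).
(A) contains a methylthio ether (-SCH3), which satisfies every atom and bond constraint.
(B) has a thiol (-SH) but the sulfur has H1, not H0 bridging two carbons.
(C) has a thiol (-SH) but the sulfur has H1, not H0 bridging two carbons.
(D) has a methoxy ether (-OCH3) but the bridging atom is O, not S.
So the answer is (A).

A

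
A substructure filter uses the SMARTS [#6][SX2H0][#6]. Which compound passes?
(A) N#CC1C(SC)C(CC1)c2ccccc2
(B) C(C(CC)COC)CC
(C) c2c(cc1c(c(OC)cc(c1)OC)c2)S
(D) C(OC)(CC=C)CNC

[#6][SX2H0][#6] describes an aliphatic sulfur bridging two carbons with no H on the sulfur (a thioether).
(A) contains a methylthio ether (-SCH3), which satisfies every atom and bond constraint.
(B) has a methoxy ether (-OCH3) but the bridging atom is O, not S.
(C) has a thiol (-SH) but the sulfur has H1, not H0 bridging two carbons.
(D) has a methoxy ether (-OCH3) but the bridging atom is O, not S.
So the answer is (A).

A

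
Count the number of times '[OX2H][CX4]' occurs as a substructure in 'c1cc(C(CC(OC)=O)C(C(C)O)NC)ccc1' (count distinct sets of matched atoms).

1

[OX2H][CX4] is the SMARTS for an aliphatic alcohol: a hydroxyl oxygen bound to an sp3 (X4) carbon.
Exactly one fragment in the molecule meets all constraints, giving 1 match.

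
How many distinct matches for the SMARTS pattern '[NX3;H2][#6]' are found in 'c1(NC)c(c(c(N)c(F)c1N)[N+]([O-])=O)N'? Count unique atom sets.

[NX3;H2][#6] is the SMARTS for a primary amine: a trivalent nitrogen with two H attached to carbon.
The molecule carries 3 separate instances of a primary amino group (-NH2) meeting every constraint; each maps to a distinct set of atoms, giving 3 matches.

3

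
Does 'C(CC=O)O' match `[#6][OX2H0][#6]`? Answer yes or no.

No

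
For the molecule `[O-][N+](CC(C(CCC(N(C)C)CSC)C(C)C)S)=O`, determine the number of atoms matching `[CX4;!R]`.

The query [CX4;!R] means: aliphatic carbon with four total connections, not in a ring.
Check the 19 heavy atoms by environment: 13× C (X4, acyclic) → match; 1× N (X3, acyclic) → no; 1× N (charge +1, X3, acyclic) → no; 1× O (charge -1, X1, acyclic) → no; 1× O (X1, acyclic) → no; 2× S (X2, acyclic) → no.
That gives 13 matching atoms.

13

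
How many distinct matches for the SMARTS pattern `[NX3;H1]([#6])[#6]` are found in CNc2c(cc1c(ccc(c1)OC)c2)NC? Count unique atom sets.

[NX3;H1]([#6])[#6] is the SMARTS for a secondary amine: a trivalent nitrogen with one H, bonded to two carbons.
The molecule carries 2 separate instances of an N-methylamino group (-NHCH3) meeting every constraint; each maps to a distinct set of atoms, giving 2 matches.

2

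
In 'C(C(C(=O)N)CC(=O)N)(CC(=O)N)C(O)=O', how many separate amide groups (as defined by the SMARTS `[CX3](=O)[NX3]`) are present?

[CX3](=O)[NX3] is the SMARTS for an amide: a carbonyl carbon bonded to a trivalent nitrogen.
The molecule carries 3 separate instances of a primary amide (-C(=O)NH2) meeting every constraint; each maps to a distinct set of atoms, giving 3 matches.

3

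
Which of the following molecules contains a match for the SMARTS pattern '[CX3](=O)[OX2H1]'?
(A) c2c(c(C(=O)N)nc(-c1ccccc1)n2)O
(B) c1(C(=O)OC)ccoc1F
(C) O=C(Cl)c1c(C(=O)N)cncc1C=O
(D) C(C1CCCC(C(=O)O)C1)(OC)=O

[CX3](=O)[OX2H1] describes an sp2 carbon double-bonded to O and single-bonded to an -OH oxygen (a carboxylic acid).
(A) has a primary amide (-C(=O)NH2) but the carbonyl is bonded to N, not to an -OH oxygen.
(B) has a methyl-ester group (-C(=O)OCH3) but the singly-bonded O has no H (OX2H0, not OX2H1).
(C) has a primary amide (-C(=O)NH2) but the carbonyl is bonded to N, not to an -OH oxygen.
(D) contains a carboxylic acid group (-C(=O)OH), which satisfies every atom and bond constraint.
So the answer is (D).

D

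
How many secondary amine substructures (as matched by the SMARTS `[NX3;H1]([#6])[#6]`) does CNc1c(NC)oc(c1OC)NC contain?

3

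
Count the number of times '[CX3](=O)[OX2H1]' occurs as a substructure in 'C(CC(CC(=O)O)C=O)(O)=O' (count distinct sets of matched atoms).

2

[CX3](=O)[OX2H1] is the SMARTS for a carboxylic acid: an sp2 carbon double-bonded to O and single-bonded to an -OH oxygen.
The molecule carries 2 separate instances of a carboxylic acid group (-C(=O)OH) meeting every constraint; each maps to a distinct set of atoms, giving 2 matches.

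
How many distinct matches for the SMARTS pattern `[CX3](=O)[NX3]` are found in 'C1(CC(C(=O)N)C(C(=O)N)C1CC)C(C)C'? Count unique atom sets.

2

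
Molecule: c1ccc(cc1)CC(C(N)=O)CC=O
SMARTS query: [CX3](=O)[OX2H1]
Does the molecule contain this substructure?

No

The pattern [CX3](=O)[OX2H1] describes an sp2 carbon double-bonded to O and single-bonded to an -OH oxygen — a carboxylic acid.
The closest candidate here is a primary amide (-C(=O)NH2), but the carbonyl is bonded to N, not to an -OH oxygen. No other fragment satisfies the full query, so there is no match.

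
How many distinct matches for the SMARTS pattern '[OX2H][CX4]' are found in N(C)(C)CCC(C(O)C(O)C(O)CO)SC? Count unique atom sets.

4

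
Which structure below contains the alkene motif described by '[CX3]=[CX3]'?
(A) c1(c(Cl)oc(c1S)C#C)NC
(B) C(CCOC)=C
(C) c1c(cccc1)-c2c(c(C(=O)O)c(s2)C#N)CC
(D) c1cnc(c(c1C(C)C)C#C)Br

B

[CX3]=[CX3] describes a non-aromatic C=C double bond between two sp2 carbons (an alkene).
(A) has an ethynyl group (-C#CH) but the C-C bond is a triple bond, not a double bond.
(B) contains a vinyl group (-CH=CH2), which satisfies every atom and bond constraint.
(C) has an ethyl group (-CH2CH3) but its C-C bond is a single bond between CX4 carbons, not CX3=CX3.
(D) has an ethynyl group (-C#CH) but the C-C bond is a triple bond, not a double bond.
So the answer is (B).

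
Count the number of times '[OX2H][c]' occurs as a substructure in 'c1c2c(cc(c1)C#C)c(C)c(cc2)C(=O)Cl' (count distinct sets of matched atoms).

0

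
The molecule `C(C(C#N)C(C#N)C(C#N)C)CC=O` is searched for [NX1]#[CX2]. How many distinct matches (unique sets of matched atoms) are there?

3

[NX1]#[CX2] is the SMARTS for a nitrile: a nitrogen triple-bonded to a two-connected carbon.
The molecule carries 3 separate instances of a nitrile (-C#N) meeting every constraint; each maps to a distinct set of atoms, giving 3 matches.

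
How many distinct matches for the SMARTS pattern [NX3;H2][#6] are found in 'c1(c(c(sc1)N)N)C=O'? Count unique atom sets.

2

[NX3;H2][#6] is the SMARTS for a primary amine: a trivalent nitrogen with two H attached to carbon.
The molecule carries 2 separate instances of a primary amino group (-NH2) meeting every constraint; each maps to a distinct set of atoms, giving 2 matches.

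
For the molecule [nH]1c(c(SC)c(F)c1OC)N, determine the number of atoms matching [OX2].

The query [OX2] means: aliphatic oxygen with two total connections — ether, hydroxyl, or ester single-bond O.
Check the 11 heavy atoms by environment: 1× n (aromatic, X3) → no; 4× c (aromatic, X3) → no; 1× S (X2) → no; 2× C (X4) → no; 1× O (X2) → match; 1× N (X3) → no; 1× F (X1) → no.
That gives 1 matching atom.

1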